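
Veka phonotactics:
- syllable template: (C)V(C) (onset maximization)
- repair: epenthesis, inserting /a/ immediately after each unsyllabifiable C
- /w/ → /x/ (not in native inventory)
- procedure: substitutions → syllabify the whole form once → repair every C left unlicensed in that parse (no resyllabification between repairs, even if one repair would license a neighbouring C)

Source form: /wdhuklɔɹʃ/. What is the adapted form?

xadahuklɔɹʃa

Substitution: /w/ → /x/, giving /xdhuklɔɹʃ/.
Under (C)V(C), the unsyllabifiable consonants are /x/, /d/, /ʃ/ (at most one coda consonant is licensed; onsets are limited to one consonant).
Each unlicensed consonant becomes the onset of a new syllable: /x/ → /xa/, /d/ → /da/, /ʃ/ → /ʃa/.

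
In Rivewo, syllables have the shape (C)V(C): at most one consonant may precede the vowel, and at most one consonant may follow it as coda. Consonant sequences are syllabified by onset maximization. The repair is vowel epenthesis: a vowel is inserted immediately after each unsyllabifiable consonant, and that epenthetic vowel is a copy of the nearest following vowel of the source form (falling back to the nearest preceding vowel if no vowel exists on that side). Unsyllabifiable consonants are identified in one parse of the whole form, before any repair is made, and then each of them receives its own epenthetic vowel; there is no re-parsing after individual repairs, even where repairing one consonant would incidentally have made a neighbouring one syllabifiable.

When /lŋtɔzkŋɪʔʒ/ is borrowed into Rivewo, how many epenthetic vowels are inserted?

4

The unsyllabifiable consonants are /l/, /ŋ/, /k/, /ʒ/; each receives one epenthetic vowel.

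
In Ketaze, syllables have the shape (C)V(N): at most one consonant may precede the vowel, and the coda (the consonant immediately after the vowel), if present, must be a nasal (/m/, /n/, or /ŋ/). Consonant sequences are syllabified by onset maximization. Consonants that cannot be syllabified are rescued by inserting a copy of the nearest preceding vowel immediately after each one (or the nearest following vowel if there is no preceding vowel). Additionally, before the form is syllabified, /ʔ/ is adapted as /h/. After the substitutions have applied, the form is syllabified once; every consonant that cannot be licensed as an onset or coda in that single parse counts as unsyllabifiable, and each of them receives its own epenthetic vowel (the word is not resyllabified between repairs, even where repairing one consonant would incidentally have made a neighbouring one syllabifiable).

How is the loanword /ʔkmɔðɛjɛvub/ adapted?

Substitution: /ʔ/ → /h/, giving /hkmɔðɛjɛvub/.
Syllabifying with onset maximization leaves /h/, /k/, /b/ stranded (only a nasal (/m/, /n/, or /ŋ/) is licensed in coda position; onsets are limited to one consonant).
Epenthesis after each stranded consonant: /h/ → /hɔ/, /k/ → /kɔ/, /b/ → /bu/.

hɔkɔmɔðɛjɛvubu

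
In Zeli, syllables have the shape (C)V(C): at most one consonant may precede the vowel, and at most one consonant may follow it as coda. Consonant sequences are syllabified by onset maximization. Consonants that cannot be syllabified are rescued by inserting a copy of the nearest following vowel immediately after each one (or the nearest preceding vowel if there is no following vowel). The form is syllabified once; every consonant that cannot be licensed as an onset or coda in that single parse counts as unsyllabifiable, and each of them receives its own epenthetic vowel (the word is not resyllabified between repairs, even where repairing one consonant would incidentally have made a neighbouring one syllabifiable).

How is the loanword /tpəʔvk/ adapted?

təpəʔvəkə

The consonants /t/, /v/, /k/ cannot be parsed into a legal (C)V(C) syllable (at most one coda consonant is licensed; onsets are limited to one consonant).
Inserting the epenthetic vowel yields /t/ → /tə/, /v/ → /və/, /k/ → /kə/.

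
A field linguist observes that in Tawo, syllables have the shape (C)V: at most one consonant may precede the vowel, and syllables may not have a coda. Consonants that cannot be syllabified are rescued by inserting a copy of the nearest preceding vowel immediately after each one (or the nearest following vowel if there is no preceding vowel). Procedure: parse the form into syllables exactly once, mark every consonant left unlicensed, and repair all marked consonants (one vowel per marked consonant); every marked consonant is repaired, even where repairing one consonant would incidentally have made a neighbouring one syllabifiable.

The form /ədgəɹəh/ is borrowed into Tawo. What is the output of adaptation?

ədəgəɹəhə

The consonants /d/, /h/ cannot be parsed into a legal (C)V syllable (no codas are permitted; onsets are limited to one consonant).
Inserting the epenthetic vowel yields /d/ → /də/, /h/ → /hə/.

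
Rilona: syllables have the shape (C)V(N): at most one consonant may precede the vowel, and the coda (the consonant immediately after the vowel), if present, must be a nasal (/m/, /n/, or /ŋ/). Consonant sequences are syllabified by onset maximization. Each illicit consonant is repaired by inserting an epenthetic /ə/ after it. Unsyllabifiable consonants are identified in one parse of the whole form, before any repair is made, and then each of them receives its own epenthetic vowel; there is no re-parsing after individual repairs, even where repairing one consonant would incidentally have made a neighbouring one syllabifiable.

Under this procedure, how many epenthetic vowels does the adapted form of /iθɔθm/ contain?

The unsyllabifiable consonants are /θ/, /m/; each receives one epenthetic vowel.

2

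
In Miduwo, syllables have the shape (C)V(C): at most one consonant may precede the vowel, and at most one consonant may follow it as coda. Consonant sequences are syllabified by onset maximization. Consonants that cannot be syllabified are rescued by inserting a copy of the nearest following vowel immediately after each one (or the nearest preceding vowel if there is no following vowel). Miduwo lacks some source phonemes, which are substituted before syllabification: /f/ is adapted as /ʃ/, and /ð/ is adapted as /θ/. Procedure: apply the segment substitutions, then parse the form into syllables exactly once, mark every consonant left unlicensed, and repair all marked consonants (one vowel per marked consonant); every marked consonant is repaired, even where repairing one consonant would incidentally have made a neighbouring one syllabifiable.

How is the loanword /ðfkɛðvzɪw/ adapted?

θɛʃɛkɛθvɪzɪw

Substitution: /ð/ → /θ/, /f/ → /ʃ/, giving /θʃkɛθvzɪw/.
Under (C)V(C), the unsyllabifiable consonants are /θ/, /ʃ/, /v/ (at most one coda consonant is licensed; onsets are limited to one consonant).
Each unlicensed consonant becomes the onset of a new syllable: /θ/ → /θɛ/, /ʃ/ → /ʃɛ/, /v/ → /vɪ/.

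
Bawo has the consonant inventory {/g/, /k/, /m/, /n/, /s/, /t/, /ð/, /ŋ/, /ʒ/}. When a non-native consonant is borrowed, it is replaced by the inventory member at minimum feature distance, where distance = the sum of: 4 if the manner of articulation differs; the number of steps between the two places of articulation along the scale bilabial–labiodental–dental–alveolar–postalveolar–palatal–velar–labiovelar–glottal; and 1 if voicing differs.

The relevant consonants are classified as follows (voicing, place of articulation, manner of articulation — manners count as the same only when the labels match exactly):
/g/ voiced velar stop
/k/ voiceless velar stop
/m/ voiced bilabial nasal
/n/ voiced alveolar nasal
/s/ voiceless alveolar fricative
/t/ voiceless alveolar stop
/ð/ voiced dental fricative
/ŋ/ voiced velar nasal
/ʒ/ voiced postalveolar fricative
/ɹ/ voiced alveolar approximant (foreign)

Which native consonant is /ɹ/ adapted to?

/n/ is closest: manner differs (approximant→nasal, +4), place distance 0 (alveolar→alveolar), same voicing; total 4. Next closest is /s/ at distance 5.

n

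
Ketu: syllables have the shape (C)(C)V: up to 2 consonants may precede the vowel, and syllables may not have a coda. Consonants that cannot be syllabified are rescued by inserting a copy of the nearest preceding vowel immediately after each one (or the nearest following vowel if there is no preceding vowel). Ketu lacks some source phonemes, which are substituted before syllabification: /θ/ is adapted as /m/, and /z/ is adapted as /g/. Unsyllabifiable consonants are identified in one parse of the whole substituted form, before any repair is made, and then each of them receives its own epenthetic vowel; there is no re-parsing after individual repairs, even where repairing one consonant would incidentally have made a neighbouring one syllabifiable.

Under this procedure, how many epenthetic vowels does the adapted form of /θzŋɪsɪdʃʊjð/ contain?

After substitution the input is /mgŋɪsɪdʃʊjð/.
The unsyllabifiable consonants are /m/, /j/, /ð/; each receives one epenthetic vowel.

3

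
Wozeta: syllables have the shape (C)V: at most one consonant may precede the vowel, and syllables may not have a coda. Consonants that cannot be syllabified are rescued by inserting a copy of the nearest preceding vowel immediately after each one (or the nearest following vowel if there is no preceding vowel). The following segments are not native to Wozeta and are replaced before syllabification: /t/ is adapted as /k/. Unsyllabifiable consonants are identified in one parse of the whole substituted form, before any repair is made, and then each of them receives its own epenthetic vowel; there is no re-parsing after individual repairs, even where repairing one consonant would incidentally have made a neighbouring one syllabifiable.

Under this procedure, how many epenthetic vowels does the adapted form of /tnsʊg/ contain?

3

After substitution the input is /knsʊg/.
The unsyllabifiable consonants are /k/, /n/, /g/; each receives one epenthetic vowel.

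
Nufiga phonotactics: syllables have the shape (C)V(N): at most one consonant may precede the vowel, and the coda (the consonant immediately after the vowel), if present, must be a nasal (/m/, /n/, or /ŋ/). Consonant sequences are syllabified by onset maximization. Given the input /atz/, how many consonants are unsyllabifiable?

2

Syllabifying with onset maximization leaves /t/, /z/ stranded (only a nasal (/m/, /n/, or /ŋ/) is licensed in coda position; onsets are limited to one consonant).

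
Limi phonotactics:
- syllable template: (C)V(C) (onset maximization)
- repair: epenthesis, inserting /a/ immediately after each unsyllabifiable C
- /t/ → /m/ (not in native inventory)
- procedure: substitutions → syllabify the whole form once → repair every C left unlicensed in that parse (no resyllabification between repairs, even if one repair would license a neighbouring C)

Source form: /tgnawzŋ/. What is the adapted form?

maganawzaŋa

Substitution: /t/ → /m/, giving /mgnawzŋ/.
The consonants /m/, /g/, /z/, /ŋ/ cannot be parsed into a legal (C)V(C) syllable (at most one coda consonant is licensed; onsets are limited to one consonant).
Inserting the epenthetic vowel yields /m/ → /ma/, /g/ → /ga/, /z/ → /za/, /ŋ/ → /ŋa/.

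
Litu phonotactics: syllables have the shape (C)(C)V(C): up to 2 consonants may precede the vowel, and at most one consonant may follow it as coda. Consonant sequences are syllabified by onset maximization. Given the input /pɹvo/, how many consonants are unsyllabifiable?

The consonants /p/ cannot be parsed into a legal (C)(C)V(C) syllable (at most one coda consonant is licensed; onsets may contain at most 2 consonants).

1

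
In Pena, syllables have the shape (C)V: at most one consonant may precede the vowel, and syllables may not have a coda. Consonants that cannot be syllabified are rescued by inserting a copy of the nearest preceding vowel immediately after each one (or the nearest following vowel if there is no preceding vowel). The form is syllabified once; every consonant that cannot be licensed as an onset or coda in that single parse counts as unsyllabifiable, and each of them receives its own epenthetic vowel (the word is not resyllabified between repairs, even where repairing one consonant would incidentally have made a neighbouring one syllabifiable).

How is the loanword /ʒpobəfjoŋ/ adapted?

Under (C)V, the unsyllabifiable consonants are /ʒ/, /f/, /ŋ/ (no codas are permitted; onsets are limited to one consonant).
Each unlicensed consonant becomes the onset of a new syllable: /ʒ/ → /ʒo/, /f/ → /fə/, /ŋ/ → /ŋo/.

ʒopobəfəjoŋo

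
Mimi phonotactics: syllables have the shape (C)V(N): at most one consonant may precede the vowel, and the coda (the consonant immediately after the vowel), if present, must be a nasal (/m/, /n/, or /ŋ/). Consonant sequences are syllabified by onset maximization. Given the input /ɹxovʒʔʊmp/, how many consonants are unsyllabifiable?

4

The consonants /ɹ/, /v/, /ʒ/, /p/ cannot be parsed into a legal (C)V(N) syllable (only a nasal (/m/, /n/, or /ŋ/) is licensed in coda position; onsets are limited to one consonant).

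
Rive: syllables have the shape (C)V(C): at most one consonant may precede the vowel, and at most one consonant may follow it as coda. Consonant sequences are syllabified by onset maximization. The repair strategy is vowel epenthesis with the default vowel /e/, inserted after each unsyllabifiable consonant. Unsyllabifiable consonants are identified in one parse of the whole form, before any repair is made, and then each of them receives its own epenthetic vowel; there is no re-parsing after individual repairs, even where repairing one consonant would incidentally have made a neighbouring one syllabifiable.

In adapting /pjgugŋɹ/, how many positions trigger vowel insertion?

The unsyllabifiable consonants are /p/, /j/, /ŋ/, /ɹ/; each receives one epenthetic vowel.

4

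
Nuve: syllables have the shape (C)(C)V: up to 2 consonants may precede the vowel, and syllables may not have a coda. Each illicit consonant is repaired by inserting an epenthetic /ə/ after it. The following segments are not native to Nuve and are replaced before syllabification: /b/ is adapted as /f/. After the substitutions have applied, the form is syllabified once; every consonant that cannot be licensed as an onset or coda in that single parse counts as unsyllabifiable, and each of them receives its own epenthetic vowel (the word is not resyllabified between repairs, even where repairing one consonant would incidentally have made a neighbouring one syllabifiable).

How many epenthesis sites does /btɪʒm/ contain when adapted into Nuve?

After substitution the input is /ftɪʒm/.
The unsyllabifiable consonants are /ʒ/, /m/; each receives one epenthetic vowel.

2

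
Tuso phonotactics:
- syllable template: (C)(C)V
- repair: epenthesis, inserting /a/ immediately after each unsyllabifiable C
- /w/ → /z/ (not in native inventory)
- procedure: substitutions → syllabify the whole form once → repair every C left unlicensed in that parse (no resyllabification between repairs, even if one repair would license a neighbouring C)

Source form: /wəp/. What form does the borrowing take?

zəpa

Substitution: /w/ → /z/, giving /zəp/.
Syllabifying with onset maximization leaves /p/ stranded (no codas are permitted; onsets may contain at most 2 consonants).
Epenthesis after each stranded consonant: /p/ → /pa/.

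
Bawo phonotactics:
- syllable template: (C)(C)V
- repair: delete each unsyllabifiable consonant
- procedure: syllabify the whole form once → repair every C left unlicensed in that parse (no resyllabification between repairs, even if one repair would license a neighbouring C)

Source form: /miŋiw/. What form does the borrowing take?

miŋi

Syllabifying with onset maximization leaves /w/ stranded (no codas are permitted; onsets may contain at most 2 consonants).
Deleting the stranded consonants removes /w/.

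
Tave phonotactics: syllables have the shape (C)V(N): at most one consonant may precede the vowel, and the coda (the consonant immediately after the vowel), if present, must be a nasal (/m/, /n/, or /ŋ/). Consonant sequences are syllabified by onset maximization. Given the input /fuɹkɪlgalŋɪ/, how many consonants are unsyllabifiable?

Syllabifying with onset maximization leaves /ɹ/, /l/, /l/ stranded (only a nasal (/m/, /n/, or /ŋ/) is licensed in coda position; onsets are limited to one consonant).

3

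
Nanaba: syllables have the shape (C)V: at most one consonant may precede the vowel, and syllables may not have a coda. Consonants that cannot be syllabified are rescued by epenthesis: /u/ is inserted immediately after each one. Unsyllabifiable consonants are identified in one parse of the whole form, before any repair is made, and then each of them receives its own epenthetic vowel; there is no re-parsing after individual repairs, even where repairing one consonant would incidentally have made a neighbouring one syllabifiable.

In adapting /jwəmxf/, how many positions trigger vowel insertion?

4

The unsyllabifiable consonants are /j/, /m/, /x/, /f/; each receives one epenthetic vowel.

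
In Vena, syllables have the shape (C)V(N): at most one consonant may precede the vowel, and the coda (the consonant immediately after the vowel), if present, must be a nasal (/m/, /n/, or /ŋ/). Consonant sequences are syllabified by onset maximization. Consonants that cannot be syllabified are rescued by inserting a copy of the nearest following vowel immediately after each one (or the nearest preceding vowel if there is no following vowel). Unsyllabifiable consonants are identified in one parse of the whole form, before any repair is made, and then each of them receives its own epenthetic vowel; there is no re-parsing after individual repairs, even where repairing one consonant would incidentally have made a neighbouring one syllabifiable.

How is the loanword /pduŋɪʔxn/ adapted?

puduŋɪʔɪxɪnɪ

Under (C)V(N), the unsyllabifiable consonants are /p/, /ʔ/, /x/, /n/ (only a nasal (/m/, /n/, or /ŋ/) is licensed in coda position; onsets are limited to one consonant).
Inserting the epenthetic vowel yields /p/ → /pu/, /ʔ/ → /ʔɪ/, /x/ → /xɪ/, /n/ → /nɪ/.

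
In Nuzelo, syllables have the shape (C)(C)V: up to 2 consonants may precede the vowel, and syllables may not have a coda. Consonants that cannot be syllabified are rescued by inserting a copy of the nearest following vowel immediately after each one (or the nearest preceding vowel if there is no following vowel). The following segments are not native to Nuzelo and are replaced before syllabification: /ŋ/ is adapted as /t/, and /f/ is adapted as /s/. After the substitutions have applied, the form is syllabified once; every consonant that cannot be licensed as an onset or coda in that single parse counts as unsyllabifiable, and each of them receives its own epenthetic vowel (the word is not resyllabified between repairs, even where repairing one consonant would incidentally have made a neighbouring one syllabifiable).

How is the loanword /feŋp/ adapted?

Substitution: /f/ → /s/, /ŋ/ → /t/, giving /setp/.
Under (C)(C)V, the unsyllabifiable consonants are /t/, /p/ (no codas are permitted; onsets may contain at most 2 consonants).
Inserting the epenthetic vowel yields /t/ → /te/, /p/ → /pe/.

setepe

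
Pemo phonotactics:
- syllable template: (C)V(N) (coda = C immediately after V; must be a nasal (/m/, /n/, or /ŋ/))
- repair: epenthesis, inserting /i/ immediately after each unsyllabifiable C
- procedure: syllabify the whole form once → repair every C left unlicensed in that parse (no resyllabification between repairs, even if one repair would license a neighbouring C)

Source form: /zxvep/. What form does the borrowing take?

zixivepi

Syllabifying with onset maximization leaves /z/, /x/, /p/ stranded (only a nasal (/m/, /n/, or /ŋ/) is licensed in coda position; onsets are limited to one consonant).
Inserting the epenthetic vowel yields /z/ → /zi/, /x/ → /xi/, /p/ → /pi/.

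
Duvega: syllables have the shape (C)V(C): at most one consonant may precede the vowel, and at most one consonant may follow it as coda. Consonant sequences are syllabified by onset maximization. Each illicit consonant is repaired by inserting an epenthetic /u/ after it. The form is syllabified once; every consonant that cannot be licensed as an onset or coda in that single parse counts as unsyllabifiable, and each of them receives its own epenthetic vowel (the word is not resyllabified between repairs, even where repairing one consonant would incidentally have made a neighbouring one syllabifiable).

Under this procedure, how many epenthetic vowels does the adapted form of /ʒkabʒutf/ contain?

The unsyllabifiable consonants are /ʒ/, /f/; each receives one epenthetic vowel.

2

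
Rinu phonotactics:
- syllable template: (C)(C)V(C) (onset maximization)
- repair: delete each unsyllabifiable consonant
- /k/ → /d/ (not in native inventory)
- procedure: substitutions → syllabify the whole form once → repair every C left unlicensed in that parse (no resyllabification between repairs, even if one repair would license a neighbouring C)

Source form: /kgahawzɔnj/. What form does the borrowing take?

dgahawzɔn

Substitution: /k/ → /d/, giving /dgahawzɔnj/.
Syllabifying with onset maximization leaves /j/ stranded (at most one coda consonant is licensed; onsets may contain at most 2 consonants).
Each unlicensed consonant is deleted: /j/.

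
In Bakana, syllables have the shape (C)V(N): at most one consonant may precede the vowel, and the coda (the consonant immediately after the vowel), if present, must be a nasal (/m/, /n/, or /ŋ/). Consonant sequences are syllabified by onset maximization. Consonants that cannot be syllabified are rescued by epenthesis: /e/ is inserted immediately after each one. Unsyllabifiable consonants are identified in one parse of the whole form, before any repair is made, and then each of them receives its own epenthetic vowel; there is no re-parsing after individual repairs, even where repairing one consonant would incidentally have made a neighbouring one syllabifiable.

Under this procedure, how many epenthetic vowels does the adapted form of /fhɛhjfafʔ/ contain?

The unsyllabifiable consonants are /f/, /h/, /j/, /f/, /ʔ/; each receives one epenthetic vowel.

5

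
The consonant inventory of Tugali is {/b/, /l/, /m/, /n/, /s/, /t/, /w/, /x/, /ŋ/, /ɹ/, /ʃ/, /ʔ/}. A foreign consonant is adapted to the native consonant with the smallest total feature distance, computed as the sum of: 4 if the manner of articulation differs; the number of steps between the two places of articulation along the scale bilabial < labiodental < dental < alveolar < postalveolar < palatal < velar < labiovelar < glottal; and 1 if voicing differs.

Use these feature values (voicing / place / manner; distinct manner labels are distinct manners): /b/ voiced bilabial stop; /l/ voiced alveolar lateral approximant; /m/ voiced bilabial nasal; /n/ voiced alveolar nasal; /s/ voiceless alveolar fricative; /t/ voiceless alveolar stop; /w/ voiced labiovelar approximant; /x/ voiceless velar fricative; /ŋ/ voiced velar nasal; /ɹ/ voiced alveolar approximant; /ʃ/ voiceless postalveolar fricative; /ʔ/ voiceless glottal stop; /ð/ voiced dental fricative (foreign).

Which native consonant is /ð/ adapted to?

s

/s/ is closest: same manner (fricative), place distance 1 (dental→alveolar), voicing differs (+1); total 2. Next closest is /ʃ/ at distance 3.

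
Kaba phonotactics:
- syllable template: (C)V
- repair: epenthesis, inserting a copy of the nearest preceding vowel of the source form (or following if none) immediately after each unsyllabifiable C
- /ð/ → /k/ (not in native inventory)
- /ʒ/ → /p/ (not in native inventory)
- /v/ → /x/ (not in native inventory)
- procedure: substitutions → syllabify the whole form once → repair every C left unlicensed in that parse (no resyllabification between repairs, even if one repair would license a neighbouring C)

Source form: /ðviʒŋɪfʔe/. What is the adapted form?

Substitution: /ð/ → /k/, /v/ → /x/, /ʒ/ → /p/, giving /kxipŋɪfʔe/.
The consonants /k/, /p/, /f/ cannot be parsed into a legal (C)V syllable (no codas are permitted; onsets are limited to one consonant).
Inserting the epenthetic vowel yields /k/ → /ki/, /p/ → /pi/, /f/ → /fɪ/.

kixipiŋɪfɪʔe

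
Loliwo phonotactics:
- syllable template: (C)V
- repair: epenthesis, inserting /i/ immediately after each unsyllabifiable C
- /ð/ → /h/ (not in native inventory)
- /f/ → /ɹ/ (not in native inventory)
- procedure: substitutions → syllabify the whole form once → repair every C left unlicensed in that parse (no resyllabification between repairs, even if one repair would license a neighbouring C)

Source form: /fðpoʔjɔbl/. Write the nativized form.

ɹihipoʔijɔbili

Substitution: /f/ → /ɹ/, /ð/ → /h/, giving /ɹhpoʔjɔbl/.
The consonants /ɹ/, /h/, /ʔ/, /b/, /l/ cannot be parsed into a legal (C)V syllable (no codas are permitted; onsets are limited to one consonant).
Inserting the epenthetic vowel yields /ɹ/ → /ɹi/, /h/ → /hi/, /ʔ/ → /ʔi/, /b/ → /bi/, /l/ → /li/.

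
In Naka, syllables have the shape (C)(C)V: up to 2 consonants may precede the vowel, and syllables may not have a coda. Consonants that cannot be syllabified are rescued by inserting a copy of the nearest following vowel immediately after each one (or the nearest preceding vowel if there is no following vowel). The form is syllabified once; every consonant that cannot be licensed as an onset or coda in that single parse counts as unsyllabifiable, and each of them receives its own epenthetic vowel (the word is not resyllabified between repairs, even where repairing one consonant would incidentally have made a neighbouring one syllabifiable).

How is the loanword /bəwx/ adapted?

bəwəxə

Syllabifying with onset maximization leaves /w/, /x/ stranded (no codas are permitted; onsets may contain at most 2 consonants).
Each unlicensed consonant becomes the onset of a new syllable: /w/ → /wə/, /x/ → /xə/.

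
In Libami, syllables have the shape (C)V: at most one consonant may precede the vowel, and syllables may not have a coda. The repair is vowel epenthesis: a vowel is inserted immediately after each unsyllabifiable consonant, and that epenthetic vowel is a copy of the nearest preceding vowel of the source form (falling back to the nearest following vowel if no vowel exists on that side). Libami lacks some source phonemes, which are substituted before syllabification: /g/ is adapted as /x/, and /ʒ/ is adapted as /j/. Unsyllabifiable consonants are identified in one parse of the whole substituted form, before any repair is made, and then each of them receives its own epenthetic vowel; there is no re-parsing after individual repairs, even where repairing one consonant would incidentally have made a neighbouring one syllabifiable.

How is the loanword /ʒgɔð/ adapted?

jɔxɔðɔ

Substitution: /ʒ/ → /j/, /g/ → /x/, giving /jxɔð/.
Under (C)V, the unsyllabifiable consonants are /j/, /ð/ (no codas are permitted; onsets are limited to one consonant).
Inserting the epenthetic vowel yields /j/ → /jɔ/, /ð/ → /ðɔ/.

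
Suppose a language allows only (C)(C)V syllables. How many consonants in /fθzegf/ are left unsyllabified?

3

Syllabifying with onset maximization leaves /f/, /g/, /f/ stranded (no codas are permitted; onsets may contain at most 2 consonants).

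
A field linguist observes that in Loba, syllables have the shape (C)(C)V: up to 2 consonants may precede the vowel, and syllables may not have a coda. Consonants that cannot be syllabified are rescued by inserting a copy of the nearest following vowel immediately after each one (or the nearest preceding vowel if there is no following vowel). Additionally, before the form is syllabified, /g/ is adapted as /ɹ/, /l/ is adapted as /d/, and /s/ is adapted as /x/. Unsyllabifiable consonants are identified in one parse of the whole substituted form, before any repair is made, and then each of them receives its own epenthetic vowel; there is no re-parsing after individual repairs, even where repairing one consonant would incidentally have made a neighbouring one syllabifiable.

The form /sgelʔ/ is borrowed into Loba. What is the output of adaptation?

xɹedeʔe

Substitution: /s/ → /x/, /g/ → /ɹ/, /l/ → /d/, giving /xɹedʔ/.
Syllabifying with onset maximization leaves /d/, /ʔ/ stranded (no codas are permitted; onsets may contain at most 2 consonants).
Each unlicensed consonant becomes the onset of a new syllable: /d/ → /de/, /ʔ/ → /ʔe/.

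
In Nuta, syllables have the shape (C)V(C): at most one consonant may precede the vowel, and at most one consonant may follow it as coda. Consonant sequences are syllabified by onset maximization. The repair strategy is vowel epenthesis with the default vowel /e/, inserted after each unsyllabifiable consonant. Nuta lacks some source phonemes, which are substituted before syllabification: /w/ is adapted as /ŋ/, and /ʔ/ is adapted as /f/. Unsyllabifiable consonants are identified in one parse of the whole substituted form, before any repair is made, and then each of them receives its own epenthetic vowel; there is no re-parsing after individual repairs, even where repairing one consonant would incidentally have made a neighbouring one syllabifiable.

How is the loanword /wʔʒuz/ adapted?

Substitution: /w/ → /ŋ/, /ʔ/ → /f/, giving /ŋfʒuz/.
The consonants /ŋ/, /f/ cannot be parsed into a legal (C)V(C) syllable (at most one coda consonant is licensed; onsets are limited to one consonant).
Epenthesis after each stranded consonant: /ŋ/ → /ŋe/, /f/ → /fe/.

ŋefeʒuz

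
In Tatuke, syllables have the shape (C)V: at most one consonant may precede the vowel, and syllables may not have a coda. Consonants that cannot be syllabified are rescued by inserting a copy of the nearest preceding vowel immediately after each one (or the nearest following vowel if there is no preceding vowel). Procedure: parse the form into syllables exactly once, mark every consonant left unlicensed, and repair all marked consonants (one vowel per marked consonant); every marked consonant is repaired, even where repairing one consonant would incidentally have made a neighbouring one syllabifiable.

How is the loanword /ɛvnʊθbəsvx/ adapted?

The consonants /v/, /θ/, /s/, /v/, /x/ cannot be parsed into a legal (C)V syllable (no codas are permitted; onsets are limited to one consonant).
Each unlicensed consonant becomes the onset of a new syllable: /v/ → /vɛ/, /θ/ → /θʊ/, /s/ → /sə/, /v/ → /və/, /x/ → /xə/.

ɛvɛnʊθʊbəsəvəxə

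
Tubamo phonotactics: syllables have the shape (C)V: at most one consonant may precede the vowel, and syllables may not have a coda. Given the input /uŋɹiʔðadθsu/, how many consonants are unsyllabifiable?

4

Under (C)V, the unsyllabifiable consonants are /ŋ/, /ʔ/, /d/, /θ/ (no codas are permitted; onsets are limited to one consonant).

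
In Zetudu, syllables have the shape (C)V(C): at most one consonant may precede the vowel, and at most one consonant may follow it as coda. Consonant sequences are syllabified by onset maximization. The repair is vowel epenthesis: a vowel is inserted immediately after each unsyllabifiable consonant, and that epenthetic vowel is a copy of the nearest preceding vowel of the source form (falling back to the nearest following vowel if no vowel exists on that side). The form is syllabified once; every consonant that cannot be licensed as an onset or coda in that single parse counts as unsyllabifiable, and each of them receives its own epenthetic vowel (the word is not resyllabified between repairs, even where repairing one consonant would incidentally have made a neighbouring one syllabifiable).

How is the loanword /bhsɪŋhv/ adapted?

bɪhɪsɪŋhɪvɪ

Under (C)V(C), the unsyllabifiable consonants are /b/, /h/, /h/, /v/ (at most one coda consonant is licensed; onsets are limited to one consonant).
Inserting the epenthetic vowel yields /b/ → /bɪ/, /h/ → /hɪ/, /h/ → /hɪ/, /v/ → /vɪ/.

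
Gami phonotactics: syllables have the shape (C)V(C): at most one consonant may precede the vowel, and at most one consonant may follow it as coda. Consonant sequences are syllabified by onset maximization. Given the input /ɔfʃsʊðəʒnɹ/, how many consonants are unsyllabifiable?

The consonants /ʃ/, /n/, /ɹ/ cannot be parsed into a legal (C)V(C) syllable (at most one coda consonant is licensed; onsets are limited to one consonant).

3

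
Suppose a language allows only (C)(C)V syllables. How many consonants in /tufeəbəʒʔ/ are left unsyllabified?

Under (C)(C)V, the unsyllabifiable consonants are /ʒ/, /ʔ/ (no codas are permitted; onsets may contain at most 2 consonants).

2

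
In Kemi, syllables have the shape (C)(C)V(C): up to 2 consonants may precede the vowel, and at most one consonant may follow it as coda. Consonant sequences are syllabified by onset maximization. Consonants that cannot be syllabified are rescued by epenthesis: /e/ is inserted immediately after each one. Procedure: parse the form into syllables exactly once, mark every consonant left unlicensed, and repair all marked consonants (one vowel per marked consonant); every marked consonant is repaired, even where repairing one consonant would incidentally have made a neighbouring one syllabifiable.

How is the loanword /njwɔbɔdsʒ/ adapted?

nejwɔbɔdseʒe

The consonants /n/, /s/, /ʒ/ cannot be parsed into a legal (C)(C)V(C) syllable (at most one coda consonant is licensed; onsets may contain at most 2 consonants).
Epenthesis after each stranded consonant: /n/ → /ne/, /s/ → /se/, /ʒ/ → /ʒe/.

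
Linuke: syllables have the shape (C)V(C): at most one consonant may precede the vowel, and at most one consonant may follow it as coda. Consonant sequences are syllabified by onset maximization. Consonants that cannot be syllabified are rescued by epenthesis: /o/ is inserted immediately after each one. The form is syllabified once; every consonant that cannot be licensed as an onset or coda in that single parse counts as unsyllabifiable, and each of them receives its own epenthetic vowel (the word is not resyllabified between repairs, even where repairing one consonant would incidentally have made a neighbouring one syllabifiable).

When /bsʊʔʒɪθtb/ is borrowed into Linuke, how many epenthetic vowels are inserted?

3

The unsyllabifiable consonants are /b/, /t/, /b/; each receives one epenthetic vowel.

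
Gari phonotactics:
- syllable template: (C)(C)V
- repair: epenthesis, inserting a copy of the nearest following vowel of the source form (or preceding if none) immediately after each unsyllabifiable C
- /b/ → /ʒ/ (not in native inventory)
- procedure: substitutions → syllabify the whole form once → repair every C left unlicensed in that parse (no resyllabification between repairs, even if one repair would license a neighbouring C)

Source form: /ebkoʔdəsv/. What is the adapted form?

Substitution: /b/ → /ʒ/, giving /eʒkoʔdəsv/.
Under (C)(C)V, the unsyllabifiable consonants are /s/, /v/ (no codas are permitted; onsets may contain at most 2 consonants).
Inserting the epenthetic vowel yields /s/ → /sə/, /v/ → /və/.

eʒkoʔdəsəvə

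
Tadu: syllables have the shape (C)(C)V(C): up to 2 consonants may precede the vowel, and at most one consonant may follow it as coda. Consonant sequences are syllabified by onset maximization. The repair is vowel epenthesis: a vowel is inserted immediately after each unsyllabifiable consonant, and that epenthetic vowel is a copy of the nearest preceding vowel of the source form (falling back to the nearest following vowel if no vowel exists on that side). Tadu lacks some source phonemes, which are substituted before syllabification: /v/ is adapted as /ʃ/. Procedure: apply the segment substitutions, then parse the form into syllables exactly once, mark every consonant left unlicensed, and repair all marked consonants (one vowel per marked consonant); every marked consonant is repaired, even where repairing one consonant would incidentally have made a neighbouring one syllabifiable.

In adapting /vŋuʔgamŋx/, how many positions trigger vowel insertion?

After substitution the input is /ʃŋuʔgamŋx/.
The unsyllabifiable consonants are /ŋ/, /x/; each receives one epenthetic vowel.

2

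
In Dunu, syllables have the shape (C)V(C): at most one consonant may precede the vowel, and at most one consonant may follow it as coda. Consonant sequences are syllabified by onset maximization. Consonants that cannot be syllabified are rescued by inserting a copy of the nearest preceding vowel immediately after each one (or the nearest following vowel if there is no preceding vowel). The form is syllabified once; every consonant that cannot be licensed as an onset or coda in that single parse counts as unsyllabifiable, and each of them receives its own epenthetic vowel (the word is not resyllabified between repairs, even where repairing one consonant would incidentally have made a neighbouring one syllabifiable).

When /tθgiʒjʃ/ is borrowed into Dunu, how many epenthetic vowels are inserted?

4

The unsyllabifiable consonants are /t/, /θ/, /j/, /ʃ/; each receives one epenthetic vowel.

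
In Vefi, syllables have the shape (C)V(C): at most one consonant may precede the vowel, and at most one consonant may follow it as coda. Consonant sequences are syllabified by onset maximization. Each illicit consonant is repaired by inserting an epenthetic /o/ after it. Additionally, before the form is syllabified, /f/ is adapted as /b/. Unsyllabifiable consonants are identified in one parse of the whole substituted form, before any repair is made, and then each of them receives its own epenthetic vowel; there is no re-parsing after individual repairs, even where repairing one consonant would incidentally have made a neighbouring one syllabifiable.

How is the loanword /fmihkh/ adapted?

bomihkoho

Substitution: /f/ → /b/, giving /bmihkh/.
Syllabifying with onset maximization leaves /b/, /k/, /h/ stranded (at most one coda consonant is licensed; onsets are limited to one consonant).
Inserting the epenthetic vowel yields /b/ → /bo/, /k/ → /ko/, /h/ → /ho/.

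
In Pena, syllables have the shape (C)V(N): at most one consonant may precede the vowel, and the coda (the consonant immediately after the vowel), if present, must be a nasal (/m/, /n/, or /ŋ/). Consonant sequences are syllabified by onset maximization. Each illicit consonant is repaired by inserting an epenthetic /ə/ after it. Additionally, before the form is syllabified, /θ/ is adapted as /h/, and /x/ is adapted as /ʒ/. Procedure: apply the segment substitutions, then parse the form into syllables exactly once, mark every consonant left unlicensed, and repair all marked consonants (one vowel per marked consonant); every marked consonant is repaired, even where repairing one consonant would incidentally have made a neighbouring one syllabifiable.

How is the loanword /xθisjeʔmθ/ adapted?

ʒəhisəjeʔəməhə

Substitution: /x/ → /ʒ/, /θ/ → /h/, giving /ʒhisjeʔmh/.
Syllabifying with onset maximization leaves /ʒ/, /s/, /ʔ/, /m/, /h/ stranded (only a nasal (/m/, /n/, or /ŋ/) is licensed in coda position; onsets are limited to one consonant).
Each unlicensed consonant becomes the onset of a new syllable: /ʒ/ → /ʒə/, /s/ → /sə/, /ʔ/ → /ʔə/, /m/ → /mə/, /h/ → /hə/.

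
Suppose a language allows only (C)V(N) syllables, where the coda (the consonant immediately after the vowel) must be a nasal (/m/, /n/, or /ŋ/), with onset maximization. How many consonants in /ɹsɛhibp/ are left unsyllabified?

Syllabifying with onset maximization leaves /ɹ/, /b/, /p/ stranded (only a nasal (/m/, /n/, or /ŋ/) is licensed in coda position; onsets are limited to one consonant).

3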